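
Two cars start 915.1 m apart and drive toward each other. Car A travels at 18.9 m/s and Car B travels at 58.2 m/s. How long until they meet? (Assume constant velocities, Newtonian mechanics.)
Combined speed: v_combined = 18.9 + 58.2 = 77.1 m/s
Time to meet: t = d/77.1 = 915.1/77.1 = 11.87 s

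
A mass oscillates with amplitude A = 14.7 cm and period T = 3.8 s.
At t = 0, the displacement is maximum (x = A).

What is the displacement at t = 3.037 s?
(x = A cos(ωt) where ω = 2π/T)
ω = 2π/T = 2π/3.8 = 1.653 rad/s
x = A cos(ωt) = 14.7×cos(1.653×3.037) = 4.473 cm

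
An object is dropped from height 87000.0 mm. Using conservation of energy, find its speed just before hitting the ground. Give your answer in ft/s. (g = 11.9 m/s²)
mgh = ½mv² → v = √(2gh) = √(2×11.9×87) = 45.5 m/s = 149.3 ft/s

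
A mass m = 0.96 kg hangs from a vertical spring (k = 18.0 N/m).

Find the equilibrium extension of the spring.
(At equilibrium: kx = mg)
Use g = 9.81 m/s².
x_eq = mg/k = 0.96×9.81/18.0 = 0.5232 m = 52.32 cm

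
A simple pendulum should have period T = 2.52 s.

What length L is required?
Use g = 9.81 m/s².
T = 2π√(L/g) → L = g(T/2π)² = 9.81×(2.52/2π)² = 1.578 m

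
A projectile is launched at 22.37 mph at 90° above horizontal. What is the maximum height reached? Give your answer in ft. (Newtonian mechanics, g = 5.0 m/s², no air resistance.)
H = v₀²sin²(θ)/(2g) (with unit conversion) = 32.81 ft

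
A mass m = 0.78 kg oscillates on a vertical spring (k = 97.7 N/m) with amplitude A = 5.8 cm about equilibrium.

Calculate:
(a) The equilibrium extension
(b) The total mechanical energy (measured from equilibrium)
x_eq = mg/k = 0.78×9.81/97.7 = 0.07832 m = 7.832 cm
E = ½kA² = ½×97.7×(0.058)² = 0.1643 J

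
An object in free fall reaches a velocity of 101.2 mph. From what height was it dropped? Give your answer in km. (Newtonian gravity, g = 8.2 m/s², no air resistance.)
h = v²/(2g) (with unit conversion) = 0.1248 km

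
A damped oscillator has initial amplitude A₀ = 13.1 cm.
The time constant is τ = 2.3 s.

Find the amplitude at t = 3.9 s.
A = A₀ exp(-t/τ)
A = A₀ exp(−t/τ) = 13.1×exp(−3.9/2.3) = 2.404 cm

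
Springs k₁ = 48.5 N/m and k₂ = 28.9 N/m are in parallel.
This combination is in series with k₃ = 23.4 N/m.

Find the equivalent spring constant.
k₁₂ = k₁ + k₂ = 77.4 N/m (parallel)
1/k_eq = 1/k₁₂ + 1/k₃ → k_eq = 17.97 N/m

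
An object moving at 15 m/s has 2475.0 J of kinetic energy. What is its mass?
KE = ½mv² → m = 2KE/v² = 2×2475.0/15² = 22.0 kg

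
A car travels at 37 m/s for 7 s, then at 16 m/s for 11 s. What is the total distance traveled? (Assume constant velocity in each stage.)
d₁ = v₁t₁ = 37 × 7 = 259 m
d₂ = v₂t₂ = 16 × 11 = 176 m
d_total = 259 + 176 = 435 m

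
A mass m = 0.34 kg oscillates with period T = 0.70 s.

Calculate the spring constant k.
T = 2π√(m/k) → k = m(2π/T)² = 0.34×(2π/0.7)² = 27.39 N/m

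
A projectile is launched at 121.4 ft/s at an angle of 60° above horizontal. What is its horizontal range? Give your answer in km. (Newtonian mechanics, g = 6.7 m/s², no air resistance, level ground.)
R = v₀² sin(2θ) / g (with unit conversion) = 0.177 km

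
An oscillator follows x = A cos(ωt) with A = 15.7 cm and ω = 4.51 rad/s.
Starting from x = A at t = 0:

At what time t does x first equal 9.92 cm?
cos(ωt) = x/A = 9.92/15.7 = 0.6318
ωt = arccos(0.6318) = 0.8869 rad
t = 0.8869/4.51 = 0.1966 s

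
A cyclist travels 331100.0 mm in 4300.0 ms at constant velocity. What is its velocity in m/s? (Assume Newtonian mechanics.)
v = d/t (with unit conversion) = 77.0 m/s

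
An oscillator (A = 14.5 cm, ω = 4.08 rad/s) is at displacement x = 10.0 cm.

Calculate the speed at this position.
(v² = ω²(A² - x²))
v = ω√(A² − x²) = 4.08×√(0.145² − 0.1²) = 0.4284 m/s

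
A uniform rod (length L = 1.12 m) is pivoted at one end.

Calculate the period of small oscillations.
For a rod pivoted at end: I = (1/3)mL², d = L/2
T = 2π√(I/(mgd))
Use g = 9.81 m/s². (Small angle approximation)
I/m = (1/3)L² = 0.4181 m²; d = L/2 = 0.56 m
T = 2π√(I/(mgd)) = 2π√(0.4181/(9.81×0.56)) = 1.733 s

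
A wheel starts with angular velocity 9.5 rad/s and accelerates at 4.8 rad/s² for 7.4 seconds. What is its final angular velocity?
ω = ω₀ + αt = 9.5 + 4.8 × 7.4 = 45.02 rad/s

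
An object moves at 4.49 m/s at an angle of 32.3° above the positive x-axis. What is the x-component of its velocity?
vₓ = v cos(θ) = 4.49 × cos(32.3°) = 3.8 m/s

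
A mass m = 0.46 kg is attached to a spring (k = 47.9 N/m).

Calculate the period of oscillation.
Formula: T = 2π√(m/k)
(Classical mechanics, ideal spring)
T = 2π√(m/k) = 2π√(0.46/47.9) = 0.6157 s; f = 1/T = 1.624 Hz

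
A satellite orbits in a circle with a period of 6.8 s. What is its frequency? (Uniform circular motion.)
f = 1/T = 1/6.8 = 0.1471 Hz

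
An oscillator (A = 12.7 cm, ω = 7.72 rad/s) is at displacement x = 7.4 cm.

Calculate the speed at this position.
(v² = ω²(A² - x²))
v = ω√(A² − x²) = 7.72×√(0.127² − 0.074²) = 0.7968 m/s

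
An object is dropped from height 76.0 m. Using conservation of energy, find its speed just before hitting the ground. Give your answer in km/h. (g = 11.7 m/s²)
mgh = ½mv² → v = √(2gh) = √(2×11.7×76) = 42.17 m/s = 151.8 km/h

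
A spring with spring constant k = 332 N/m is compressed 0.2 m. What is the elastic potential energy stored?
PE = ½kx² = ½×332×0.2² = 6.64 J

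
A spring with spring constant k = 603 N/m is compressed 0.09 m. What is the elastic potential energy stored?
PE = ½kx² = ½×603×0.09² = 2.442 J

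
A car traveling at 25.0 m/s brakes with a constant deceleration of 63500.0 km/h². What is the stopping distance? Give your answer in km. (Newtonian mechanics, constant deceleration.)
d = v₀² / (2a) (with unit conversion) = 0.06378 km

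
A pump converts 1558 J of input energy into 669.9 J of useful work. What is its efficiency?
η = W_out/W_in = 669.9/1558 = 0.43 = 43.0%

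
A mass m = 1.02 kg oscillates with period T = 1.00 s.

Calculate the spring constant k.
T = 2π√(m/k) → k = m(2π/T)² = 1.02×(2π/1.0)² = 40.27 N/m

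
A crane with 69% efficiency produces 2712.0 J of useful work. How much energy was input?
W_in = W_out/η = 2712.0/0.69 = 3930.4 J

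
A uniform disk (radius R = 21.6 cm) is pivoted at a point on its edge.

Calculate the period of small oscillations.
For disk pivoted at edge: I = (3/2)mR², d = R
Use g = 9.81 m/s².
I/m = (3/2)R² = 0.06998 m²; d = R = 0.216 m
T = 2π√((3/2)R²/(gR)) = 2π√(3R/(2g)) = 1.142 s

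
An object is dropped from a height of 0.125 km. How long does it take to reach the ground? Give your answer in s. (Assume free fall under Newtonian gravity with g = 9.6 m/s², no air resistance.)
t = √(2h/g) (with unit conversion) = 5.103 s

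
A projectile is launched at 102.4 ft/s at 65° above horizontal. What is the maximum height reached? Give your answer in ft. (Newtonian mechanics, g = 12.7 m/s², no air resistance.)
H = v₀²sin²(θ)/(2g) (with unit conversion) = 103.4 ft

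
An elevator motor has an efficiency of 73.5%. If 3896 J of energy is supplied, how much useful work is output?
W_out = η × W_in = 0.735 × 3896 = 2863.6 J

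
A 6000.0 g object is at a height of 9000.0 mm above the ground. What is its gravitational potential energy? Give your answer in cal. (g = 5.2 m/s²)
PE = mgh = 6 kg × 5.2 m/s² × 9 m = 280.8 J = 67.11 cal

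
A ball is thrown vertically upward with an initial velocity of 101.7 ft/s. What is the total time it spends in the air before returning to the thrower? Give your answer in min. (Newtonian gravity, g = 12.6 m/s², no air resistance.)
t_total = 2v₀/g (with unit conversion) = 0.08201 min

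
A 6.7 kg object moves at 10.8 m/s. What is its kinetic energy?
KE = ½mv² = ½×6.7×10.8² = 390.744 J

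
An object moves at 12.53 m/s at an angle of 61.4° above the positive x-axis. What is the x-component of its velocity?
vₓ = v cos(θ) = 12.53 × cos(61.4°) = 6.0 m/s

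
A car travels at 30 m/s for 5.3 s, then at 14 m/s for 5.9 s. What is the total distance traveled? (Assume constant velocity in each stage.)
d₁ = v₁t₁ = 30 × 5.3 = 159 m
d₂ = v₂t₂ = 14 × 5.9 = 82.6 m
d_total = 159 + 82.6 = 241.6 m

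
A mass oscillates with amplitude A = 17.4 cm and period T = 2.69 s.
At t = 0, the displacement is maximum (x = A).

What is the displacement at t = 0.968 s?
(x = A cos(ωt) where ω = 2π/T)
ω = 2π/T = 2π/2.69 = 2.336 rad/s
x = A cos(ωt) = 17.4×cos(2.336×0.968) = -11.08 cm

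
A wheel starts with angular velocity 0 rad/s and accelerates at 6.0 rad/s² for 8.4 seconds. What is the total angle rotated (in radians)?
θ = ω₀t + ½αt² = 0×8.4 + ½×6.0×8.4² = 211.68 rad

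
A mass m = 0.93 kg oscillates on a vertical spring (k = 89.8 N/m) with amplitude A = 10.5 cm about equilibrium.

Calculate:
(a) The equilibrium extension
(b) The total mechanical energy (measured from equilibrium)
x_eq = mg/k = 0.93×9.81/89.8 = 0.1016 m = 10.16 cm
E = ½kA² = ½×89.8×(0.105)² = 0.495 J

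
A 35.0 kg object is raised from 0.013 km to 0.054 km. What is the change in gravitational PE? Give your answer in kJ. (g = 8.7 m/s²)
ΔPE = mg(h₂ − h₁) = 35 kg × 8.7 m/s² × (54 − 13) m = 1.248e+04 J = 12.48 kJ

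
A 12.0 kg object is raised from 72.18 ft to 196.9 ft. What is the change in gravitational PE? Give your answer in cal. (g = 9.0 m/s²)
ΔPE = mg(h₂ − h₁) = 12 kg × 9.0 m/s² × (60.02 − 22) m = 4106 J = 981.3 cal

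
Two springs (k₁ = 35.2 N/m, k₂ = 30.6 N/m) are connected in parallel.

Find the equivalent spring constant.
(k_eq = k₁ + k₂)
k_eq = k₁ + k₂ = 35.2 + 30.6 = 65.8 N/m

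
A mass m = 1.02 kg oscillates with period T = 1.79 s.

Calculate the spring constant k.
T = 2π√(m/k) → k = m(2π/T)² = 1.02×(2π/1.79)² = 12.57 N/m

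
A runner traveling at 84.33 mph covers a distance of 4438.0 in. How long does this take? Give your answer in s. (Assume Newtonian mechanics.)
t = d/v (with unit conversion) = 2.99 s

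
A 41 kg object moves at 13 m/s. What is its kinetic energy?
KE = ½mv² = ½×41×13² = 3464.5 J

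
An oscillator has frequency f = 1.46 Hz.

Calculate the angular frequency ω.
ω = 2πf = 2π×1.46 = 9.173 rad/s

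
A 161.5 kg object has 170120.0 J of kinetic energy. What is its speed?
KE = ½mv² → v = √(2KE/m) = √(2×170120.0/161.5) = 45.9 m/s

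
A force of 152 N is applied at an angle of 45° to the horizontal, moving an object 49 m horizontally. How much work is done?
W = Fd cosθ = 152×49×cos(45°) = 5266.5 J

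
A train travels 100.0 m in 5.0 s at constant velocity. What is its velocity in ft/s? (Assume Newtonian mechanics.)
v = d/t (with unit conversion) = 65.62 ft/s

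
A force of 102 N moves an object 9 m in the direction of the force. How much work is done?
W = Fd = 102×9 = 918.0 J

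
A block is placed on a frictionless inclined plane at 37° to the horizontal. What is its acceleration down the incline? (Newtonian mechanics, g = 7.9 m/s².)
a = g sin(θ) = 7.9 × sin(37°) = 7.9 × 0.6018 = 4.75 m/s²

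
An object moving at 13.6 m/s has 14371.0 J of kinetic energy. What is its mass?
KE = ½mv² → m = 2KE/v² = 2×14371.0/13.6² = 155.4 kg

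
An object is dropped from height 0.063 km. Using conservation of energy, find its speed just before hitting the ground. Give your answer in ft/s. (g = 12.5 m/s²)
mgh = ½mv² → v = √(2gh) = √(2×12.5×63) = 39.69 m/s = 130.2 ft/s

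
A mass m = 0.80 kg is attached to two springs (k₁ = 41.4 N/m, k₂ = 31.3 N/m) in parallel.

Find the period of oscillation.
k_eq = k₁+k₂ = 72.7 N/m
T = 2π√(m/k_eq) = 2π√(0.8/72.7) = 0.6591 s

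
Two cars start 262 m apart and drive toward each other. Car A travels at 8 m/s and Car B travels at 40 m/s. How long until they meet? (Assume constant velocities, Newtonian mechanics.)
Combined speed: v_combined = 8 + 40 = 48 m/s
Time to meet: t = d/48 = 262/48 = 5.46 s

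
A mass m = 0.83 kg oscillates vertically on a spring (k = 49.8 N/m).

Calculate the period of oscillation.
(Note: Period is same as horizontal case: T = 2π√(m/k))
T = 2π√(m/k) = 2π√(0.83/49.8) = 0.8112 s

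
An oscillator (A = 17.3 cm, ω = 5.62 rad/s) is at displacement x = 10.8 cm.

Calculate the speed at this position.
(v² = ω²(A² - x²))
v = ω√(A² − x²) = 5.62×√(0.173² − 0.108²) = 0.7595 m/s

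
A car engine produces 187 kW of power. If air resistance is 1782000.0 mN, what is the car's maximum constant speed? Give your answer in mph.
P = Fv → v = P/F = 187000 W / 1782 N = 104.9 m/s = 234.7 mph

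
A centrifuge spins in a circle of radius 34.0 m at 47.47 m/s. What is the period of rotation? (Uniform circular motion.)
T = 2πr/v = 2π×34.0/47.47 = 4.5 s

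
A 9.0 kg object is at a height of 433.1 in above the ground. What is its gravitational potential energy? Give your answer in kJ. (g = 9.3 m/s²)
PE = mgh = 9 kg × 9.3 m/s² × 11 m = 920.8 J = 0.9208 kJ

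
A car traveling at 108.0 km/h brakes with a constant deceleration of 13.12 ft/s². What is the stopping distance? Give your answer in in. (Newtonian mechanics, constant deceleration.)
d = v₀² / (2a) (with unit conversion) = 4430.0 in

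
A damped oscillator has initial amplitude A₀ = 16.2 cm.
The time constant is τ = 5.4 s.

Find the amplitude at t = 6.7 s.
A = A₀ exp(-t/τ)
A = A₀ exp(−t/τ) = 16.2×exp(−6.7/5.4) = 4.685 cm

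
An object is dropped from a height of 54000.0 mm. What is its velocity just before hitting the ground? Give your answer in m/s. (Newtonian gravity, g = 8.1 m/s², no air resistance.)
v = √(2gh) (with unit conversion) = 29.58 m/s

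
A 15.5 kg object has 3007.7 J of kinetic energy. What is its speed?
KE = ½mv² → v = √(2KE/m) = √(2×3007.7/15.5) = 19.7 m/s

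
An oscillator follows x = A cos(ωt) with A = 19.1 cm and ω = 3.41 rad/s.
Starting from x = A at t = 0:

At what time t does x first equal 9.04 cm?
cos(ωt) = x/A = 9.04/19.1 = 0.4733
ωt = arccos(0.4733) = 1.078 rad
t = 1.078/3.41 = 0.3161 s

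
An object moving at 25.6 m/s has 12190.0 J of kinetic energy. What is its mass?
KE = ½mv² → m = 2KE/v² = 2×12190.0/25.6² = 37.2 kg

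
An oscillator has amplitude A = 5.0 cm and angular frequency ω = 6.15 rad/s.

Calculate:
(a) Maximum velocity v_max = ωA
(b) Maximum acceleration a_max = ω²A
v_max = ωA = 6.15×0.05 = 0.3075 m/s
a_max = ω²A = 6.15²×0.05 = 1.891 m/s²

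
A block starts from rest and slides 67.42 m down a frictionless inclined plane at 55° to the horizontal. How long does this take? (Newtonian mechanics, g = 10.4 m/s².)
a = g sin(θ) = 10.4 × sin(55°) = 8.52 m/s²
t = √(2d/a) = √(2 × 67.42 / 8.52) = 3.98 s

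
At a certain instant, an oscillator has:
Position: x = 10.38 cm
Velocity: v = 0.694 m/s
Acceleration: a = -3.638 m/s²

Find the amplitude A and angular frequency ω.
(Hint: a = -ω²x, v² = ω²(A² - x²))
a = −ω²x → ω = √(|a|/x) = √(3.638/0.1038) = 5.92 rad/s
v² = ω²(A² − x²) → A = √(x² + v²/ω²) = √(0.1038² + 0.694²/5.92²) = 0.1566 m = 15.66 cm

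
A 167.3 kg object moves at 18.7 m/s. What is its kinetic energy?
KE = ½mv² = ½×167.3×18.7² = 29251.57 J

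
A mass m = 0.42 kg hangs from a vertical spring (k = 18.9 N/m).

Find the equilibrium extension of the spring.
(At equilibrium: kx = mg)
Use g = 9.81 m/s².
x_eq = mg/k = 0.42×9.81/18.9 = 0.218 m = 21.8 cm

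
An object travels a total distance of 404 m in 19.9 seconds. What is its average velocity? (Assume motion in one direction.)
v_avg = Δd / Δt = 404 / 19.9 = 20.3 m/s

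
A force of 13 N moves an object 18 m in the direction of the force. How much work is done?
W = Fd = 13×18 = 234.0 J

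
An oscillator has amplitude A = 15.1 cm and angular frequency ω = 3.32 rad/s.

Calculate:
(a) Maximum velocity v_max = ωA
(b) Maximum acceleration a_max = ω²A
v_max = ωA = 3.32×0.151 = 0.5013 m/s
a_max = ω²A = 3.32²×0.151 = 1.664 m/s²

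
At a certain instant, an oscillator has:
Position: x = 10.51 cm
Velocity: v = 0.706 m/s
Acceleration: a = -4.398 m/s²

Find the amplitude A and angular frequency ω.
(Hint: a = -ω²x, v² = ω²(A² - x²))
a = −ω²x → ω = √(|a|/x) = √(4.398/0.1051) = 6.469 rad/s
v² = ω²(A² − x²) → A = √(x² + v²/ω²) = √(0.1051² + 0.706²/6.469²) = 0.1515 m = 15.15 cm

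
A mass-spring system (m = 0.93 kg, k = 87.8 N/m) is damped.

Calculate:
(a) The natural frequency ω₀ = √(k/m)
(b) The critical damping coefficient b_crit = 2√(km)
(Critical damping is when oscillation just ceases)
ω₀ = √(k/m) = √(87.8/0.93) = 9.716 rad/s
b_crit = 2√(km) = 2√(87.8×0.93) = 18.07 kg/s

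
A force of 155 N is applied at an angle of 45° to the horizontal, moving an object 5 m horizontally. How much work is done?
W = Fd cosθ = 155×5×cos(45°) = 548.01 J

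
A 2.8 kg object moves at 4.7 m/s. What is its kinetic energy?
KE = ½mv² = ½×2.8×4.7² = 30.926 J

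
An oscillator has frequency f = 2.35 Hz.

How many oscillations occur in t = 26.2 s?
n = f×t = 2.35×26.2 = 61.57 oscillations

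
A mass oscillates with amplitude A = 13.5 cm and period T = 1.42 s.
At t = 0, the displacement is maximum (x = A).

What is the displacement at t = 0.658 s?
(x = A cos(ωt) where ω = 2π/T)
ω = 2π/T = 2π/1.42 = 4.425 rad/s
x = A cos(ωt) = 13.5×cos(4.425×0.658) = -13.14 cm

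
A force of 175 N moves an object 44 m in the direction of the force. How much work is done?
W = Fd = 175×44 = 7700.0 J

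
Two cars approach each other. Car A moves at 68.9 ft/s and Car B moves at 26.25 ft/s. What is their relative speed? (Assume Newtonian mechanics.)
v_rel = v_A + v_B = 68.9 + 26.25 = 95.15 ft/s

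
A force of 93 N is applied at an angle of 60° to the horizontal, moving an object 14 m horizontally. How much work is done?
W = Fd cosθ = 93×14×cos(60°) = 651.0 J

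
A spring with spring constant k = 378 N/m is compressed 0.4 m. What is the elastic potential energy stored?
PE = ½kx² = ½×378×0.4² = 30.24 J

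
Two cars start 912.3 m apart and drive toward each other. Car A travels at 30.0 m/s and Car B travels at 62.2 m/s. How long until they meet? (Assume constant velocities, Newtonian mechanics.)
Combined speed: v_combined = 30.0 + 62.2 = 92.2 m/s
Time to meet: t = d/92.2 = 912.3/92.2 = 9.89 s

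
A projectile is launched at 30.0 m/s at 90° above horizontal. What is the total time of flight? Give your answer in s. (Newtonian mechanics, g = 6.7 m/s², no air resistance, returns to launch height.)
T = 2v₀sin(θ)/g = 8.955 s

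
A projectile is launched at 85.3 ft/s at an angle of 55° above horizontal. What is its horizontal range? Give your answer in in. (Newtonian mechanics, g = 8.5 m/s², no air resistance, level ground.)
R = v₀² sin(2θ) / g (with unit conversion) = 2942.0 in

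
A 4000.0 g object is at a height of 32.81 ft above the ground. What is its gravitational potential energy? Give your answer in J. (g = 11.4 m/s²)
PE = mgh = 4 kg × 11.4 m/s² × 10 m = 456 J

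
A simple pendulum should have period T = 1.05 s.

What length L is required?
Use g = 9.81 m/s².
T = 2π√(L/g) → L = g(T/2π)² = 9.81×(1.05/2π)² = 0.274 m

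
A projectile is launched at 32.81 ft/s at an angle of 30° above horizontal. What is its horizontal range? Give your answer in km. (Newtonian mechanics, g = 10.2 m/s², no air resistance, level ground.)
R = v₀² sin(2θ) / g (with unit conversion) = 0.008491 km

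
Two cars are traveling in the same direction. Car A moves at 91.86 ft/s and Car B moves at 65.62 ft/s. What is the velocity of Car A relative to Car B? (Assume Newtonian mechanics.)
v_rel = v_A - v_B = 91.86 - 65.62 = 26.24 ft/s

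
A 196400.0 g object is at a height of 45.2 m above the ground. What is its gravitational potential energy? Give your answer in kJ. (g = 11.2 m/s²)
PE = mgh = 196.4 kg × 11.2 m/s² × 45.2 m = 9.943e+04 J = 99.43 kJ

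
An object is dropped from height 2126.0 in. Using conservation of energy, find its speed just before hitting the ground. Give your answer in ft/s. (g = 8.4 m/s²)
mgh = ½mv² → v = √(2gh) = √(2×8.4×54) = 30.12 m/s = 98.82 ft/s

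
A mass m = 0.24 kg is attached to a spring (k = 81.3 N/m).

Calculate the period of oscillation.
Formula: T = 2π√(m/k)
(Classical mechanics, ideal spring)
T = 2π√(m/k) = 2π√(0.24/81.3) = 0.3414 s; f = 1/T = 2.929 Hz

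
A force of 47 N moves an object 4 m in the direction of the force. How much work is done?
W = Fd = 47×4 = 188.0 J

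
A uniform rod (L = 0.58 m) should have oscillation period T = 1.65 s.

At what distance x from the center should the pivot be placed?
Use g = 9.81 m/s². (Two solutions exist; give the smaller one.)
T = 2π√((L²/12 + x²)/(gx)). Let c = T²g/(4π²) = 0.6765.
x² − cx + L²/12 = 0 → x = (c − √(c² − L²/3))/2 = 0.04434 m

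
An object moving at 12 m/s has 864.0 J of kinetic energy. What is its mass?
KE = ½mv² → m = 2KE/v² = 2×864.0/12² = 12.0 kg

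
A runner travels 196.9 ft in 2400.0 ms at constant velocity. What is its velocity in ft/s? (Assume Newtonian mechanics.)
v = d/t (with unit conversion) = 82.04 ft/s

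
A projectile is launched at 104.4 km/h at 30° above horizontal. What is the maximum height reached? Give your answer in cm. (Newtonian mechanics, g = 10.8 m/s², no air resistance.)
H = v₀²sin²(θ)/(2g) (with unit conversion) = 973.4 cm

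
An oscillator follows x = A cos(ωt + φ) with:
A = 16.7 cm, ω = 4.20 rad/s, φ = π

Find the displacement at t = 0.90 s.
x = A cos(ωt + φ) = 16.7×cos(4.2×0.9 + π) = 13.41 cm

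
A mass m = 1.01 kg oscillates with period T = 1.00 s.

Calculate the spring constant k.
T = 2π√(m/k) → k = m(2π/T)² = 1.01×(2π/1.0)² = 39.87 N/m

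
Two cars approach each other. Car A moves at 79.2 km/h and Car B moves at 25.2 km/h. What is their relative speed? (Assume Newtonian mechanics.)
v_rel = v_A + v_B = 79.2 + 25.2 = 104.4 km/h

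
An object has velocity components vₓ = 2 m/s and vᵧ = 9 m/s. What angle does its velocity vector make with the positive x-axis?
θ = arctan(vᵧ/vₓ) = arctan(9/2) = 77.47°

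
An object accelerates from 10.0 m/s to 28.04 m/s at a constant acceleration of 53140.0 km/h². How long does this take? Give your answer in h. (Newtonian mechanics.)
t = (v - v₀)/a (with unit conversion) = 0.001222 h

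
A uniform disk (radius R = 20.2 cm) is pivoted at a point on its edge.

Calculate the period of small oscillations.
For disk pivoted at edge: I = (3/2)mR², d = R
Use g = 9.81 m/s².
I/m = (3/2)R² = 0.06121 m²; d = R = 0.202 m
T = 2π√((3/2)R²/(gR)) = 2π√(3R/(2g)) = 1.104 s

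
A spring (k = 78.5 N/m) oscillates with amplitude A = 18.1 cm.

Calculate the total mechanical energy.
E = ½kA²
E = ½kA² = ½×78.5×(0.181)² = 1.286 J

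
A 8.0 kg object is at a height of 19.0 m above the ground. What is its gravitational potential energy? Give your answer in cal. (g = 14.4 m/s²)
PE = mgh = 8 kg × 14.4 m/s² × 19 m = 2189 J = 523.1 cal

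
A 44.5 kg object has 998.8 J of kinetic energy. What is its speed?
KE = ½mv² → v = √(2KE/m) = √(2×998.8/44.5) = 6.7 m/s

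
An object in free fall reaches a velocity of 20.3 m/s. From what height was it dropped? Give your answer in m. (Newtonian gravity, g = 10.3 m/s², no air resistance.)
h = v²/(2g) = 20.0 m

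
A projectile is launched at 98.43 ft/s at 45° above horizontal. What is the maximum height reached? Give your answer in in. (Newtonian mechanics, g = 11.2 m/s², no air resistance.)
H = v₀²sin²(θ)/(2g) (with unit conversion) = 791.0 in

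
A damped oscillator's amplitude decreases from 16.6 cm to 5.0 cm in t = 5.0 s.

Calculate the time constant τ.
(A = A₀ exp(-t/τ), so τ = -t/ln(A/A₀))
A/A₀ = 5.0/16.6 = 0.3012; ln(A/A₀) = -1.2
τ = −t/ln(A/A₀) = −5.0/-1.2 = 4.167 s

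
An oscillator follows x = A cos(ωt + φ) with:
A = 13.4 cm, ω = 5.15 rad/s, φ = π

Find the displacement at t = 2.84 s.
x = A cos(ωt + φ) = 13.4×cos(5.15×2.84 + π) = 6.293 cm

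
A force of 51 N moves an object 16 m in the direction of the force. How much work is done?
W = Fd = 51×16 = 816.0 J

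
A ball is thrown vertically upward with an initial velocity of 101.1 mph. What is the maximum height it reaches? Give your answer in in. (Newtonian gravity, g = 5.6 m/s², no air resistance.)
h_max = v₀²/(2g) (with unit conversion) = 7180.0 in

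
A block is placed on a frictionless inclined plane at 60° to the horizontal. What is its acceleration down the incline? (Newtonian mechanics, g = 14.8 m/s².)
a = g sin(θ) = 14.8 × sin(60°) = 14.8 × 0.866 = 12.82 m/s²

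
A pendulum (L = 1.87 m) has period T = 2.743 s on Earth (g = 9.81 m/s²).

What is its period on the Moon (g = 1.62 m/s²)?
T = 2π√(L/g), so T_moon/T_earth = √(g_earth/g_moon)
T_moon = 2π√(1.87/1.62) = 6.751 s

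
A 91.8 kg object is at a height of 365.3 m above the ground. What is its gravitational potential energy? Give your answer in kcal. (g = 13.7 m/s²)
PE = mgh = 91.8 kg × 13.7 m/s² × 365.3 m = 4.594e+05 J = 109.8 kcal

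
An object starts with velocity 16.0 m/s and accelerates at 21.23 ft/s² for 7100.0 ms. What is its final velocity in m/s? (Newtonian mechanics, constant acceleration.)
v = v₀ + at (with unit conversion) = 61.94 m/s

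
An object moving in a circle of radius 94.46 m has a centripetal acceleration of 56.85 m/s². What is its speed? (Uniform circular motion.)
v = √(a_c × r) = √(56.85 × 94.46) = 73.28 m/s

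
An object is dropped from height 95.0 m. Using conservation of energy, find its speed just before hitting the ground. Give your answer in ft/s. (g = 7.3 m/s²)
mgh = ½mv² → v = √(2gh) = √(2×7.3×95) = 37.24 m/s = 122.2 ft/s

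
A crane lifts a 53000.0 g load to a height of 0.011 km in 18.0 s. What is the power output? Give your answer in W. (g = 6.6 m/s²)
W = mgh = 53×6.6×11 = 3848 J
P = W/t = 3848/18 = 213.8 W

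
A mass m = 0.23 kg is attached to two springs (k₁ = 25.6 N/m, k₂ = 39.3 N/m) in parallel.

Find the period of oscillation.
k_eq = k₁+k₂ = 64.9 N/m
T = 2π√(m/k_eq) = 2π√(0.23/64.9) = 0.374 s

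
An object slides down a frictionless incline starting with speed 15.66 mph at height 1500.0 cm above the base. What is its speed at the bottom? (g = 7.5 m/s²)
½mv₀² + mgh = ½mv² → v = √(v₀² + 2gh) = √(7.001² + 2×7.5×15) = 16.55 m/s = 37.03 mph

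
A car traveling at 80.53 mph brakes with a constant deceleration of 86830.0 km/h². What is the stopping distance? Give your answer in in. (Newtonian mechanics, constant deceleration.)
d = v₀² / (2a) (with unit conversion) = 3808.0 in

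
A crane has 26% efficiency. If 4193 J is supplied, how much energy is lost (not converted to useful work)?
W_out = η × W_in = 0.26×4193 = 1090.2 J
W_lost = W_in − W_out = 4193 − 1090.2 = 3102.8 J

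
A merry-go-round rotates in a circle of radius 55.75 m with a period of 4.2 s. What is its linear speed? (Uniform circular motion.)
v = 2πr/T = 2π×55.75/4.2 = 83.4 m/s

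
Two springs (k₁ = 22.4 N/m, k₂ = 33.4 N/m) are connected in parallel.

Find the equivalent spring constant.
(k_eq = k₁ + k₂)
k_eq = k₁ + k₂ = 22.4 + 33.4 = 55.8 N/m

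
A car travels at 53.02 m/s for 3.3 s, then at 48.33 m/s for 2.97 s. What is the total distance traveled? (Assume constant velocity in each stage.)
d₁ = v₁t₁ = 53.02 × 3.3 = 174.966 m
d₂ = v₂t₂ = 48.33 × 2.97 = 143.54 m
d_total = 174.966 + 143.54 = 318.51 m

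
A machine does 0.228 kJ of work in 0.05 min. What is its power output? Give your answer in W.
P = W/t = 228 J / 3 s = 76 W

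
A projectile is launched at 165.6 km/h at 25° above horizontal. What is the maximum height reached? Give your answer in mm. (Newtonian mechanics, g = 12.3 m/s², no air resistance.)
H = v₀²sin²(θ)/(2g) (with unit conversion) = 15360.0 mm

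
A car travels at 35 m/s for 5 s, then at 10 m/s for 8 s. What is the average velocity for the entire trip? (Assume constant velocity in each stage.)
d₁ = v₁t₁ = 35 × 5 = 175 m
d₂ = v₂t₂ = 10 × 8 = 80 m
d_total = 255 m, t_total = 13 s
v_avg = d_total/t_total = 255/13 = 19.62 m/s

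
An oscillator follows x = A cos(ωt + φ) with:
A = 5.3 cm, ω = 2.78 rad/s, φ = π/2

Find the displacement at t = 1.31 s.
x = A cos(ωt + φ) = 5.3×cos(2.78×1.31 + π/2) = 2.542 cm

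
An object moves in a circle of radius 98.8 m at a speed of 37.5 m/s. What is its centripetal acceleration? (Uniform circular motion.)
a_c = v²/r = 37.5²/98.8 = 1406.25/98.8 = 14.23 m/s²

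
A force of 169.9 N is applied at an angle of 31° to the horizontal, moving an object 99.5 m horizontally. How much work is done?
W = Fd cosθ = 169.9×99.5×cos(31°) = 14490.0 J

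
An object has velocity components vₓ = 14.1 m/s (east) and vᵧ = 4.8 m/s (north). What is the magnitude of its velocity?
|v| = √(vₓ² + vᵧ²) = √(14.1² + 4.8²) = √(221.85) = 14.89 m/s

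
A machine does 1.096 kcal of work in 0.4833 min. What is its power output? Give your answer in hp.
P = W/t = 4586 J / 29 s = 158.1 W = 0.2121 hp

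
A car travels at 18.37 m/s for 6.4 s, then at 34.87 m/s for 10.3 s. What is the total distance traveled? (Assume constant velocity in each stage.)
d₁ = v₁t₁ = 18.37 × 6.4 = 117.568 m
d₂ = v₂t₂ = 34.87 × 10.3 = 359.161 m
d_total = 117.568 + 359.161 = 476.73 m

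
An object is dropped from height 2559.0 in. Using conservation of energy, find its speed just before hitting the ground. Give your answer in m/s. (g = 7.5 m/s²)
mgh = ½mv² → v = √(2gh) = √(2×7.5×65) = 31.22 m/s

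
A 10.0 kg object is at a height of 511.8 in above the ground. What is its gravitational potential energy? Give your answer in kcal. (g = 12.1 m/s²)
PE = mgh = 10 kg × 12.1 m/s² × 13 m = 1573 J = 0.3759 kcal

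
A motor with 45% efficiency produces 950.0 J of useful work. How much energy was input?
W_in = W_out/η = 950.0/0.45 = 2111.1 J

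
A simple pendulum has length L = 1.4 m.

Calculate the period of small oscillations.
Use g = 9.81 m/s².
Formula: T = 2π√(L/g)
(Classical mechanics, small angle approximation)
T = 2π√(L/g) = 2π√(1.4/9.81) = 2.374 s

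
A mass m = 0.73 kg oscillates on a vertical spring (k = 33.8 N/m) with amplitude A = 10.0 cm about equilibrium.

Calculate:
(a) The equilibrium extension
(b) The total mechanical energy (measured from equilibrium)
x_eq = mg/k = 0.73×9.81/33.8 = 0.2119 m = 21.19 cm
E = ½kA² = ½×33.8×(0.1)² = 0.169 J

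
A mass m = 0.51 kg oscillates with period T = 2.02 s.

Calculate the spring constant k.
T = 2π√(m/k) → k = m(2π/T)² = 0.51×(2π/2.02)² = 4.934 N/m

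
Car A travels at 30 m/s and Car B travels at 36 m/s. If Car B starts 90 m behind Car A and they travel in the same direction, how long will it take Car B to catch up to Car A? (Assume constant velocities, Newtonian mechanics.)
Relative speed: v_rel = 36 - 30 = 6 m/s
Time to catch: t = d₀/v_rel = 90/6 = 15.0 s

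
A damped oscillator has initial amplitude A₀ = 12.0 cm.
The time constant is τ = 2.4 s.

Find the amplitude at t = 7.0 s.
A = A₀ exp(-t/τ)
A = A₀ exp(−t/τ) = 12.0×exp(−7.0/2.4) = 0.6494 cm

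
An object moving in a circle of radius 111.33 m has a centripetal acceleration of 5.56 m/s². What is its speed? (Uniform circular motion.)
v = √(a_c × r) = √(5.56 × 111.33) = 24.88 m/s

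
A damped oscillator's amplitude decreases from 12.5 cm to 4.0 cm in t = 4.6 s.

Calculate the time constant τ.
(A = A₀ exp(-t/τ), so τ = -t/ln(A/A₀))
A/A₀ = 4.0/12.5 = 0.32; ln(A/A₀) = -1.139
τ = −t/ln(A/A₀) = −4.6/-1.139 = 4.037 s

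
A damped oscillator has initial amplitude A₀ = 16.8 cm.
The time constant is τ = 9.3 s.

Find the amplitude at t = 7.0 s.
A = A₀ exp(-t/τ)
A = A₀ exp(−t/τ) = 16.8×exp(−7.0/9.3) = 7.914 cm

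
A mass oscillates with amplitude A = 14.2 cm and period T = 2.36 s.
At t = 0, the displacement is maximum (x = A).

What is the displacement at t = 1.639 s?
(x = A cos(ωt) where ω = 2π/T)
ω = 2π/T = 2π/2.36 = 2.662 rad/s
x = A cos(ωt) = 14.2×cos(2.662×1.639) = -4.853 cm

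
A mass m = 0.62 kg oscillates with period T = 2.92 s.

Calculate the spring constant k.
T = 2π√(m/k) → k = m(2π/T)² = 0.62×(2π/2.92)² = 2.871 N/m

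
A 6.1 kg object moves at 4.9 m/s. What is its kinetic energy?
KE = ½mv² = ½×6.1×4.9² = 73.2305 J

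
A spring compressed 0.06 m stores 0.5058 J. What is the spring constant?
PE = ½kx² → k = 2PE/x² = 2×0.5058/0.06² = 281.0 N/m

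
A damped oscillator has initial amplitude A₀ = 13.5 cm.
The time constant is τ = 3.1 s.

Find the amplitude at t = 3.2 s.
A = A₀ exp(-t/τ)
A = A₀ exp(−t/τ) = 13.5×exp(−3.2/3.1) = 4.809 cm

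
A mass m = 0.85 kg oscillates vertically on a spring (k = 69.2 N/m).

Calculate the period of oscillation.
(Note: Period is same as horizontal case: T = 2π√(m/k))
T = 2π√(m/k) = 2π√(0.85/69.2) = 0.6964 s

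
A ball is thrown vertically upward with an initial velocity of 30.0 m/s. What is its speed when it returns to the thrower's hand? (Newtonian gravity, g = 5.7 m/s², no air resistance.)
By conservation of energy, the ball returns at the same speed = 30.0 m/s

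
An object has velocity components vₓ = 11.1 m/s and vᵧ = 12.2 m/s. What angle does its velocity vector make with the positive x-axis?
θ = arctan(vᵧ/vₓ) = arctan(12.2/11.1) = 47.7°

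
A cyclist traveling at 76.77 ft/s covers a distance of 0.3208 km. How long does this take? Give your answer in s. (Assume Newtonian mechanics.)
t = d/v (with unit conversion) = 13.71 s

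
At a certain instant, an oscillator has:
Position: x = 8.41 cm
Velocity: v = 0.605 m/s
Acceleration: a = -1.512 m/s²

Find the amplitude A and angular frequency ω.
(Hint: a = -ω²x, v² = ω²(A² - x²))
a = −ω²x → ω = √(|a|/x) = √(1.512/0.0841) = 4.24 rad/s
v² = ω²(A² − x²) → A = √(x² + v²/ω²) = √(0.0841² + 0.605²/4.24²) = 0.1656 m = 16.56 cm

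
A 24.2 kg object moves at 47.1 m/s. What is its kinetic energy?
KE = ½mv² = ½×24.2×47.1² = 26842.76 J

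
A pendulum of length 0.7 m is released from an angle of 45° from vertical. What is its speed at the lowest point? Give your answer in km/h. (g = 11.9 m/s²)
h = L(1 − cosθ) = 0.7×(1 − cos45°) = 0.205 m
v = √(2gh) = √(2×11.9×0.205) = 2.209 m/s = 7.952 km/h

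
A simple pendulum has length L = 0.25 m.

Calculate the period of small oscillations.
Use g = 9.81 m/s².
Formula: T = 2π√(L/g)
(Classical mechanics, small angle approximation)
T = 2π√(L/g) = 2π√(0.25/9.81) = 1.003 s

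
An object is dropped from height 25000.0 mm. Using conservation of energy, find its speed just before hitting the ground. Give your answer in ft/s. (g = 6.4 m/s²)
mgh = ½mv² → v = √(2gh) = √(2×6.4×25) = 17.89 m/s = 58.69 ft/s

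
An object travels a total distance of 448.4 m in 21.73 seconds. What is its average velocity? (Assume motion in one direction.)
v_avg = Δd / Δt = 448.4 / 21.73 = 20.64 m/s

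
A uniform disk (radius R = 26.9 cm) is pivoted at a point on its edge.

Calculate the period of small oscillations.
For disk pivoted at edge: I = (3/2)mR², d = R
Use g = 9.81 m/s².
I/m = (3/2)R² = 0.1085 m²; d = R = 0.269 m
T = 2π√((3/2)R²/(gR)) = 2π√(3R/(2g)) = 1.274 s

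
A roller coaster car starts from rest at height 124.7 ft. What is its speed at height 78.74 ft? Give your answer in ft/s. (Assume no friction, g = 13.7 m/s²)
mgh₁ = ½mv₂² + mgh₂ → v₂ = √(2g(h₁−h₂)) = √(2×13.7×(38.01−24)) = 19.59 m/s = 64.28 ft/s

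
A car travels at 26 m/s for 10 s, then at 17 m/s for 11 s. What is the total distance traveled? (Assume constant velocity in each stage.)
d₁ = v₁t₁ = 26 × 10 = 260 m
d₂ = v₂t₂ = 17 × 11 = 187 m
d_total = 260 + 187 = 447 m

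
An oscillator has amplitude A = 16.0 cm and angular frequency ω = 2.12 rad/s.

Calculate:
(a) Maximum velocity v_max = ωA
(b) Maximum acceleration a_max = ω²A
v_max = ωA = 2.12×0.16 = 0.3392 m/s
a_max = ω²A = 2.12²×0.16 = 0.7191 m/s²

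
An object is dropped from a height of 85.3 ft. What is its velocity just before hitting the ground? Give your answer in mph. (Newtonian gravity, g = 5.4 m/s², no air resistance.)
v = √(2gh) (with unit conversion) = 37.48 mph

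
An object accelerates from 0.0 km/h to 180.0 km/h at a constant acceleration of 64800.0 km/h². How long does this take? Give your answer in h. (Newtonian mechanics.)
t = (v - v₀)/a (with unit conversion) = 0.002778 h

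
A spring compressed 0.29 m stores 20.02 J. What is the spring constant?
PE = ½kx² → k = 2PE/x² = 2×20.02/0.29² = 476.1 N/m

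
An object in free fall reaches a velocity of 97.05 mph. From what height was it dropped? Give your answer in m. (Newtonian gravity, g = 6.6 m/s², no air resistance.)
h = v²/(2g) (with unit conversion) = 142.6 m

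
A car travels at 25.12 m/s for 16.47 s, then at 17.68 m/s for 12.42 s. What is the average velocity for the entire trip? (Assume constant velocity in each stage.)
d₁ = v₁t₁ = 25.12 × 16.47 = 413.726 m
d₂ = v₂t₂ = 17.68 × 12.42 = 219.586 m
d_total = 633.31 m, t_total = 28.89 s
v_avg = d_total/t_total = 633.31/28.89 = 21.92 m/s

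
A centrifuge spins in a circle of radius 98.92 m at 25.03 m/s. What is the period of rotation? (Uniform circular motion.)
T = 2πr/v = 2π×98.92/25.03 = 24.83 s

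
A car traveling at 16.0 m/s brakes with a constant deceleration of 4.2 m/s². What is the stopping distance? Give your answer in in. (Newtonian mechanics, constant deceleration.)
d = v₀² / (2a) (with unit conversion) = 1200.0 in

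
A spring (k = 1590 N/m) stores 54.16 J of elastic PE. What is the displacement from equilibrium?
PE = ½kx² → x = √(2PE/k) = √(2×54.16/1590) = 0.261 m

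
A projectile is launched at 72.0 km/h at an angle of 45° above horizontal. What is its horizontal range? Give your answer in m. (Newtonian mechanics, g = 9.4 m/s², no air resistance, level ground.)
R = v₀² sin(2θ) / g (with unit conversion) = 42.55 m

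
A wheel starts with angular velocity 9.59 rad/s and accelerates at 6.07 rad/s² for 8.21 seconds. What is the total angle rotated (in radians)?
θ = ω₀t + ½αt² = 9.59×8.21 + ½×6.07×8.21² = 283.31 rad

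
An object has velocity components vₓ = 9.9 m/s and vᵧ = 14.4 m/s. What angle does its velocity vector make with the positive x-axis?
θ = arctan(vᵧ/vₓ) = arctan(14.4/9.9) = 55.49°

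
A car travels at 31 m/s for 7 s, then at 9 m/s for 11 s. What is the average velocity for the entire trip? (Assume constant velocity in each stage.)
d₁ = v₁t₁ = 31 × 7 = 217 m
d₂ = v₂t₂ = 9 × 11 = 99 m
d_total = 316 m, t_total = 18 s
v_avg = d_total/t_total = 316/18 = 17.56 m/s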